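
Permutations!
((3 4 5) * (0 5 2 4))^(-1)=(0 3 5)(2 4)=((0 5 3)(2 4))^(-1)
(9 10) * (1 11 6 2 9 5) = (1 11 6 2 9 10 5) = [0, 11, 9, 3, 4, 1, 2, 7, 8, 10, 5, 6]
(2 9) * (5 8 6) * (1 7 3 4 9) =(1 7 3 4 9 2)(5 8 6) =[0, 7, 1, 4, 9, 8, 5, 3, 6, 2]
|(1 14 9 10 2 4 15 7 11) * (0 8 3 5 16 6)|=18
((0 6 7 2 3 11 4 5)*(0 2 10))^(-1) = ((0 6 7 10)(2 3 11 4 5))^(-1) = (0 10 7 6)(2 5 4 11 3)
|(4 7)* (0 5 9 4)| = |(0 5 9 4 7)| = 5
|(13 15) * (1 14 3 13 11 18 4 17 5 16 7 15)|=8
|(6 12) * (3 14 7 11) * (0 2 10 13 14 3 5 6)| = |(0 2 10 13 14 7 11 5 6 12)| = 10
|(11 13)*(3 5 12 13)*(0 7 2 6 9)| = |(0 7 2 6 9)(3 5 12 13 11)| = 5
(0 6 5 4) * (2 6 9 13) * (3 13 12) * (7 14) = (0 9 12 3 13 2 6 5 4)(7 14) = [9, 1, 6, 13, 0, 4, 5, 14, 8, 12, 10, 11, 3, 2, 7]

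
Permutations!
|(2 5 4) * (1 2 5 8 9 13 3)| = 6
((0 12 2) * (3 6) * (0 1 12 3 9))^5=(0 3 6 9)(1 2 12)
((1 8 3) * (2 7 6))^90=(8)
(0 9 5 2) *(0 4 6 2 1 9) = (1 9 5)(2 4 6) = [0, 9, 4, 3, 6, 1, 2, 7, 8, 5]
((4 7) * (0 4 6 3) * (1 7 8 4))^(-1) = (0 3 6 7 1)(4 8)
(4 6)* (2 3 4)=[0, 1, 3, 4, 6, 5, 2]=(2 3 4 6)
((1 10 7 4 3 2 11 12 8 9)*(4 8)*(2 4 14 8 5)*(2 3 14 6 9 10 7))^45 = ((1 7 5 3 4 14 8 10 2 11 12 6 9))^45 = (1 8 9 14 6 4 12 3 11 5 2 7 10)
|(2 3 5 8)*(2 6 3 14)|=4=|(2 14)(3 5 8 6)|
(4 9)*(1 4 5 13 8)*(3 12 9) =(1 4 3 12 9 5 13 8) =[0, 4, 2, 12, 3, 13, 6, 7, 1, 5, 10, 11, 9, 8]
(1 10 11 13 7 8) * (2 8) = (1 10 11 13 7 2 8) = [0, 10, 8, 3, 4, 5, 6, 2, 1, 9, 11, 13, 12, 7]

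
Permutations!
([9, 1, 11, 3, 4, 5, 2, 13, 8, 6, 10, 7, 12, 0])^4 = [11, 1, 0, 3, 4, 5, 13, 6, 8, 7, 10, 9, 12, 2]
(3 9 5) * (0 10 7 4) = [10, 1, 2, 9, 0, 3, 6, 4, 8, 5, 7] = (0 10 7 4)(3 9 5)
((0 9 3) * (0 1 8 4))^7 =(0 9 3 1 8 4)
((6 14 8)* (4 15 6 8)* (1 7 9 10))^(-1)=(1 10 9 7)(4 14 6 15)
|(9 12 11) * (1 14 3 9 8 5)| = |(1 14 3 9 12 11 8 5)| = 8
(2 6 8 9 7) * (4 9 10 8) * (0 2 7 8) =(0 2 6 4 9 8 10) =[2, 1, 6, 3, 9, 5, 4, 7, 10, 8, 0]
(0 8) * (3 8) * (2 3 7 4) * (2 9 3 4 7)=(0 2 4 9 3 8)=[2, 1, 4, 8, 9, 5, 6, 7, 0, 3]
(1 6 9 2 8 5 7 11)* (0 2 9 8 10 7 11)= (0 2 10 7)(1 6 8 5 11)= [2, 6, 10, 3, 4, 11, 8, 0, 5, 9, 7, 1]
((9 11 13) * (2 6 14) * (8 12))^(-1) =(2 14 6)(8 12)(9 13 11)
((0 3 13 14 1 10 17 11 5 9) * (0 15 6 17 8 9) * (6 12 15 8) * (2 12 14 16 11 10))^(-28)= (0 13 11)(1 12 14 2 15)(3 16 5)(6 10 17)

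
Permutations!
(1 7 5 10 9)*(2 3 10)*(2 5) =(1 7 2 3 10 9) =[0, 7, 3, 10, 4, 5, 6, 2, 8, 1, 9]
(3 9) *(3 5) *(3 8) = (3 9 5 8) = [0, 1, 2, 9, 4, 8, 6, 7, 3, 5]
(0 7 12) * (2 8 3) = [7, 1, 8, 2, 4, 5, 6, 12, 3, 9, 10, 11, 0] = (0 7 12)(2 8 3)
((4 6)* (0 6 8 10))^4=(0 10 8 4 6)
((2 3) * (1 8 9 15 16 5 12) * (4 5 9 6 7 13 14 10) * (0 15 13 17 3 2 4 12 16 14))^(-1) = (0 13 9 16 5 4 3 17 7 6 8 1 12 10 14 15)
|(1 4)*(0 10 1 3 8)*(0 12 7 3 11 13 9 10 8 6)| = 6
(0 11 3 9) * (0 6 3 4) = (0 11 4)(3 9 6) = [11, 1, 2, 9, 0, 5, 3, 7, 8, 6, 10, 4]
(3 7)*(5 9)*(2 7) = (2 7 3)(5 9) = [0, 1, 7, 2, 4, 9, 6, 3, 8, 5]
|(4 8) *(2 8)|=|(2 8 4)|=3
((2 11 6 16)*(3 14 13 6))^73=((2 11 3 14 13 6 16))^73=(2 14 16 3 6 11 13)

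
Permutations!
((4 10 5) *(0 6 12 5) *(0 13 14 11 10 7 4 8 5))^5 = (0 12 6)(4 7)(5 8)(10 13 14 11) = ((0 6 12)(4 7)(5 8)(10 13 14 11))^5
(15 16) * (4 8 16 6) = (4 8 16 15 6) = [0, 1, 2, 3, 8, 5, 4, 7, 16, 9, 10, 11, 12, 13, 14, 6, 15]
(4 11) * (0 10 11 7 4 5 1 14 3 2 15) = (0 10 11 5 1 14 3 2 15)(4 7) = [10, 14, 15, 2, 7, 1, 6, 4, 8, 9, 11, 5, 12, 13, 3, 0]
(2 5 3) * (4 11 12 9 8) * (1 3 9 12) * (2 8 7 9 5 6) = (12)(1 3 8 4 11)(2 6)(7 9) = [0, 3, 6, 8, 11, 5, 2, 9, 4, 7, 10, 1, 12]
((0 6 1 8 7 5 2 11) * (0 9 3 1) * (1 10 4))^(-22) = (1 10 9 2 7)(3 11 5 8 4)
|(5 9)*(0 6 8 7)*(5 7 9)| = |(0 6 8 9 7)| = 5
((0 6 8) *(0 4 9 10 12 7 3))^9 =(12)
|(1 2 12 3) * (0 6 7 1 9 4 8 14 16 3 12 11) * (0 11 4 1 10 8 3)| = 35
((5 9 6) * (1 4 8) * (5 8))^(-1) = (1 8 6 9 5 4)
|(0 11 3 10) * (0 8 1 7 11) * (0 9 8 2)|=9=|(0 9 8 1 7 11 3 10 2)|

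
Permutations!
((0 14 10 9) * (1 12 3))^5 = (0 14 10 9)(1 3 12)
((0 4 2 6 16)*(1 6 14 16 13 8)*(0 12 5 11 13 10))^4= ((0 4 2 14 16 12 5 11 13 8 1 6 10))^4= (0 16 13 10 14 11 6 2 5 1 4 12 8)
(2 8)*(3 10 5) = (2 8)(3 10 5) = [0, 1, 8, 10, 4, 3, 6, 7, 2, 9, 5]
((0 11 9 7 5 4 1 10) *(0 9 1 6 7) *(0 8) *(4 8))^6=((0 11 1 10 9 4 6 7 5 8))^6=(0 6 1 5 9)(4 11 7 10 8)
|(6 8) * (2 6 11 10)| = |(2 6 8 11 10)| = 5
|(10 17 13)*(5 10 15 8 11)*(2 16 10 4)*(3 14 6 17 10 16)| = 11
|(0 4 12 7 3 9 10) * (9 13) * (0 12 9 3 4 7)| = 6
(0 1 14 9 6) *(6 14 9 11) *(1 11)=(0 11 6)(1 9 14)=[11, 9, 2, 3, 4, 5, 0, 7, 8, 14, 10, 6, 12, 13, 1]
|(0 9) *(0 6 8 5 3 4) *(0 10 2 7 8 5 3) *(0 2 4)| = 8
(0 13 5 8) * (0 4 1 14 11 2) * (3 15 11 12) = [13, 14, 0, 15, 1, 8, 6, 7, 4, 9, 10, 2, 3, 5, 12, 11] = (0 13 5 8 4 1 14 12 3 15 11 2)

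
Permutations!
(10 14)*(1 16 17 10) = (1 16 17 10 14) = [0, 16, 2, 3, 4, 5, 6, 7, 8, 9, 14, 11, 12, 13, 1, 15, 17, 10]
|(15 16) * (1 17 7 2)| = |(1 17 7 2)(15 16)| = 4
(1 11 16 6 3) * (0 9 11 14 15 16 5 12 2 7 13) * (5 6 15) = [9, 14, 7, 1, 4, 12, 3, 13, 8, 11, 10, 6, 2, 0, 5, 16, 15] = (0 9 11 6 3 1 14 5 12 2 7 13)(15 16)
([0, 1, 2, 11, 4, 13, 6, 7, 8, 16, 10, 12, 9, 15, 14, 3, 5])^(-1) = (3 15 13 5 16 9 12 11)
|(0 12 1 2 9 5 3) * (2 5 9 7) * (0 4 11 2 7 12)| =7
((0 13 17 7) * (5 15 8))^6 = ((0 13 17 7)(5 15 8))^6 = (0 17)(7 13)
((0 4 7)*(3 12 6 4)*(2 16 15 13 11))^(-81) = (0 6)(2 11 13 15 16)(3 4)(7 12)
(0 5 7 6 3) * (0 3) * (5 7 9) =[7, 1, 2, 3, 4, 9, 0, 6, 8, 5] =(0 7 6)(5 9)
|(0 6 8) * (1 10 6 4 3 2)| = |(0 4 3 2 1 10 6 8)| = 8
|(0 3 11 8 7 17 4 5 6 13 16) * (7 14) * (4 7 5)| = |(0 3 11 8 14 5 6 13 16)(7 17)| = 18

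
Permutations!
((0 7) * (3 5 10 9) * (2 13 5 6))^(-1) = (0 7)(2 6 3 9 10 5 13)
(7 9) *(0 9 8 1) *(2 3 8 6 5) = [9, 0, 3, 8, 4, 2, 5, 6, 1, 7] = (0 9 7 6 5 2 3 8 1)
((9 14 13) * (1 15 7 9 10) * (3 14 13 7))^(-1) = ((1 15 3 14 7 9 13 10))^(-1) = (1 10 13 9 7 14 3 15)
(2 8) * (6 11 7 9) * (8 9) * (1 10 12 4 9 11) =(1 10 12 4 9 6)(2 11 7 8) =[0, 10, 11, 3, 9, 5, 1, 8, 2, 6, 12, 7, 4]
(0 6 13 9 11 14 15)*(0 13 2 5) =[6, 1, 5, 3, 4, 0, 2, 7, 8, 11, 10, 14, 12, 9, 15, 13] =(0 6 2 5)(9 11 14 15 13)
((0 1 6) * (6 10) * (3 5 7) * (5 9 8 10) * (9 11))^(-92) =(0 10 9 3 5)(1 6 8 11 7)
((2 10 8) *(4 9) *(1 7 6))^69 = (10)(4 9)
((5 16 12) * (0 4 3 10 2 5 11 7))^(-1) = ((0 4 3 10 2 5 16 12 11 7))^(-1) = (0 7 11 12 16 5 2 10 3 4)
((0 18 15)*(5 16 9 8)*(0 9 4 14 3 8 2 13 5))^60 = ((0 18 15 9 2 13 5 16 4 14 3 8))^60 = (18)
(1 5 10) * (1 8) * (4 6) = (1 5 10 8)(4 6) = [0, 5, 2, 3, 6, 10, 4, 7, 1, 9, 8]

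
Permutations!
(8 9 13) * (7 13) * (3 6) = (3 6)(7 13 8 9) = [0, 1, 2, 6, 4, 5, 3, 13, 9, 7, 10, 11, 12, 8]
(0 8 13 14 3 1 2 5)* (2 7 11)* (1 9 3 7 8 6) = (0 6 1 8 13 14 7 11 2 5)(3 9) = [6, 8, 5, 9, 4, 0, 1, 11, 13, 3, 10, 2, 12, 14, 7]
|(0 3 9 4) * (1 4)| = 5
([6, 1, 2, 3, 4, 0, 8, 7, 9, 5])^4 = (0 5 9 8 6)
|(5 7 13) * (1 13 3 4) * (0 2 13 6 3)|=20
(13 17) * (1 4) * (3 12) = (1 4)(3 12)(13 17) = [0, 4, 2, 12, 1, 5, 6, 7, 8, 9, 10, 11, 3, 17, 14, 15, 16, 13]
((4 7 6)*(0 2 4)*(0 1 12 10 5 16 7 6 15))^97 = (0 7 5 12 6 2 15 16 10 1 4)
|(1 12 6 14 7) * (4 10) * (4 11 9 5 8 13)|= |(1 12 6 14 7)(4 10 11 9 5 8 13)|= 35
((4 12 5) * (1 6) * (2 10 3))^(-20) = (2 10 3)(4 12 5)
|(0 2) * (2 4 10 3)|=|(0 4 10 3 2)|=5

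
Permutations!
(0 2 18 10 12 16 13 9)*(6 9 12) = (0 2 18 10 6 9)(12 16 13) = [2, 1, 18, 3, 4, 5, 9, 7, 8, 0, 6, 11, 16, 12, 14, 15, 13, 17, 10]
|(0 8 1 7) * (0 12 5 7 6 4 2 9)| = |(0 8 1 6 4 2 9)(5 7 12)| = 21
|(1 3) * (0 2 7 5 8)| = 10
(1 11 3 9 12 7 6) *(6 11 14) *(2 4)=(1 14 6)(2 4)(3 9 12 7 11)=[0, 14, 4, 9, 2, 5, 1, 11, 8, 12, 10, 3, 7, 13, 6]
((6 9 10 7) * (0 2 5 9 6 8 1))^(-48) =((0 2 5 9 10 7 8 1))^(-48) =(10)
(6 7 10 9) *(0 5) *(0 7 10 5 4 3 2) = (0 4 3 2)(5 7)(6 10 9) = [4, 1, 0, 2, 3, 7, 10, 5, 8, 6, 9]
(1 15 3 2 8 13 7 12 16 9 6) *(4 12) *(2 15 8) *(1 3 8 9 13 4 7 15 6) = (1 9)(3 6)(4 12 16 13 15 8) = [0, 9, 2, 6, 12, 5, 3, 7, 4, 1, 10, 11, 16, 15, 14, 8, 13]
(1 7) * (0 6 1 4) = (0 6 1 7 4) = [6, 7, 2, 3, 0, 5, 1, 4]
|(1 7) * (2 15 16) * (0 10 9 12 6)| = 30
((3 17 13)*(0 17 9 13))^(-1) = (0 17)(3 13 9)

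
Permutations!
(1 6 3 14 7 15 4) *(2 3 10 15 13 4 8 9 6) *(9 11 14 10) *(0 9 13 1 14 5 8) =(0 9 6 13 4 14 7 1 2 3 10 15)(5 8 11) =[9, 2, 3, 10, 14, 8, 13, 1, 11, 6, 15, 5, 12, 4, 7, 0]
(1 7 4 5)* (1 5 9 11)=[0, 7, 2, 3, 9, 5, 6, 4, 8, 11, 10, 1]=(1 7 4 9 11)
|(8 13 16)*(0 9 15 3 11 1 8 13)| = 14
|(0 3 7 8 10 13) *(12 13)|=7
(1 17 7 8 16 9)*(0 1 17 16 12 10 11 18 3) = [1, 16, 2, 0, 4, 5, 6, 8, 12, 17, 11, 18, 10, 13, 14, 15, 9, 7, 3] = (0 1 16 9 17 7 8 12 10 11 18 3)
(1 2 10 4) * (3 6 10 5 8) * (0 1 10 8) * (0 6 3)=(0 1 2 5 6 8)(4 10)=[1, 2, 5, 3, 10, 6, 8, 7, 0, 9, 4]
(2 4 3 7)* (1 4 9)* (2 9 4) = [0, 2, 4, 7, 3, 5, 6, 9, 8, 1] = (1 2 4 3 7 9)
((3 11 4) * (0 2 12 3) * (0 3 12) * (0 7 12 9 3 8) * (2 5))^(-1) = ((0 5 2 7 12 9 3 11 4 8))^(-1) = (0 8 4 11 3 9 12 7 2 5)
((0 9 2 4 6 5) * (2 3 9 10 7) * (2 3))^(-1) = ((0 10 7 3 9 2 4 6 5))^(-1) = (0 5 6 4 2 9 3 7 10)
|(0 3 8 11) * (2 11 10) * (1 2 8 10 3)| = |(0 1 2 11)(3 10 8)| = 12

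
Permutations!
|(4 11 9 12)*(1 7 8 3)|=|(1 7 8 3)(4 11 9 12)|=4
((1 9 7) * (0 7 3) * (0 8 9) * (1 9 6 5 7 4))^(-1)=((0 4 1)(3 8 6 5 7 9))^(-1)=(0 1 4)(3 9 7 5 6 8)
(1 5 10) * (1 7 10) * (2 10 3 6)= (1 5)(2 10 7 3 6)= [0, 5, 10, 6, 4, 1, 2, 3, 8, 9, 7]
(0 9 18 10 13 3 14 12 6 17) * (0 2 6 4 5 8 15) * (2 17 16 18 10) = (0 9 10 13 3 14 12 4 5 8 15)(2 6 16 18) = [9, 1, 6, 14, 5, 8, 16, 7, 15, 10, 13, 11, 4, 3, 12, 0, 18, 17, 2]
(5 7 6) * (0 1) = (0 1)(5 7 6) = [1, 0, 2, 3, 4, 7, 5, 6]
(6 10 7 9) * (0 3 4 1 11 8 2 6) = (0 3 4 1 11 8 2 6 10 7 9) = [3, 11, 6, 4, 1, 5, 10, 9, 2, 0, 7, 8]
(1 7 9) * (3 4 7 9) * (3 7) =(1 9)(3 4) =[0, 9, 2, 4, 3, 5, 6, 7, 8, 1]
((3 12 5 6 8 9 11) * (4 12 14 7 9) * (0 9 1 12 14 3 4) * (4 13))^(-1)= (0 8 6 5 12 1 7 14 4 13 11 9)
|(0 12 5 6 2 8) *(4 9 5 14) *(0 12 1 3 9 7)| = 12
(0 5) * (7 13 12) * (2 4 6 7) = [5, 1, 4, 3, 6, 0, 7, 13, 8, 9, 10, 11, 2, 12] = (0 5)(2 4 6 7 13 12)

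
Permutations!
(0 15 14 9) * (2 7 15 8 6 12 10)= [8, 1, 7, 3, 4, 5, 12, 15, 6, 0, 2, 11, 10, 13, 9, 14]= (0 8 6 12 10 2 7 15 14 9)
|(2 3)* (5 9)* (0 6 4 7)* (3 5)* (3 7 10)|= |(0 6 4 10 3 2 5 9 7)|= 9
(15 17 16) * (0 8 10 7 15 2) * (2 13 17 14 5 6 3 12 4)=(0 8 10 7 15 14 5 6 3 12 4 2)(13 17 16)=[8, 1, 0, 12, 2, 6, 3, 15, 10, 9, 7, 11, 4, 17, 5, 14, 13, 16]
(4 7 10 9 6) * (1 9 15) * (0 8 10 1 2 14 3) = (0 8 10 15 2 14 3)(1 9 6 4 7) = [8, 9, 14, 0, 7, 5, 4, 1, 10, 6, 15, 11, 12, 13, 3, 2]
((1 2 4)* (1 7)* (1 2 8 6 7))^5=(1 4 2 7 6 8)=((1 8 6 7 2 4))^5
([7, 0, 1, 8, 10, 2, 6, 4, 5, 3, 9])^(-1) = (0 1 2 5 8 3 9 10 4 7)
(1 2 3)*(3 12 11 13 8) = (1 2 12 11 13 8 3) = [0, 2, 12, 1, 4, 5, 6, 7, 3, 9, 10, 13, 11, 8]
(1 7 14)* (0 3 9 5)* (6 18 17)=(0 3 9 5)(1 7 14)(6 18 17)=[3, 7, 2, 9, 4, 0, 18, 14, 8, 5, 10, 11, 12, 13, 1, 15, 16, 6, 17]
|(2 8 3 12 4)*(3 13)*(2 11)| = 7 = |(2 8 13 3 12 4 11)|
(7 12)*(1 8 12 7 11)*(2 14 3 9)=[0, 8, 14, 9, 4, 5, 6, 7, 12, 2, 10, 1, 11, 13, 3]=(1 8 12 11)(2 14 3 9)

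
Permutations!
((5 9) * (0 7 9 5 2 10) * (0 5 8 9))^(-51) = ((0 7)(2 10 5 8 9))^(-51) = (0 7)(2 9 8 5 10)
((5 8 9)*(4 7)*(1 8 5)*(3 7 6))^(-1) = ((1 8 9)(3 7 4 6))^(-1) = (1 9 8)(3 6 4 7)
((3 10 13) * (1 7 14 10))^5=((1 7 14 10 13 3))^5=(1 3 13 10 14 7)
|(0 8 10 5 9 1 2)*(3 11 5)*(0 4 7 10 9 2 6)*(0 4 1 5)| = |(0 8 9 5 2 1 6 4 7 10 3 11)| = 12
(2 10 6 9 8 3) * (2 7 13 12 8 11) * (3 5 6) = (2 10 3 7 13 12 8 5 6 9 11) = [0, 1, 10, 7, 4, 6, 9, 13, 5, 11, 3, 2, 8, 12]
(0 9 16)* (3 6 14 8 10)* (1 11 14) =[9, 11, 2, 6, 4, 5, 1, 7, 10, 16, 3, 14, 12, 13, 8, 15, 0] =(0 9 16)(1 11 14 8 10 3 6)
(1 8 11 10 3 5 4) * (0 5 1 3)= (0 5 4 3 1 8 11 10)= [5, 8, 2, 1, 3, 4, 6, 7, 11, 9, 0, 10]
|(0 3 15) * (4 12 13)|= 3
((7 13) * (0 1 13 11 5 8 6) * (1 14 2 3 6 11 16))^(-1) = ((0 14 2 3 6)(1 13 7 16)(5 8 11))^(-1) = (0 6 3 2 14)(1 16 7 13)(5 11 8)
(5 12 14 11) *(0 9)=(0 9)(5 12 14 11)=[9, 1, 2, 3, 4, 12, 6, 7, 8, 0, 10, 5, 14, 13, 11]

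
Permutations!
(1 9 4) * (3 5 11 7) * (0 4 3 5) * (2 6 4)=(0 2 6 4 1 9 3)(5 11 7)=[2, 9, 6, 0, 1, 11, 4, 5, 8, 3, 10, 7]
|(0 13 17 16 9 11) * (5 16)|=|(0 13 17 5 16 9 11)|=7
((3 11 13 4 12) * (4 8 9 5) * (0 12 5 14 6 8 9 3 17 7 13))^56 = (0 12 17 7 13 9 14 6 8 3 11)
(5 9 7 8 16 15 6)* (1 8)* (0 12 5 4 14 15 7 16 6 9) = [12, 8, 2, 3, 14, 0, 4, 1, 6, 16, 10, 11, 5, 13, 15, 9, 7] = (0 12 5)(1 8 6 4 14 15 9 16 7)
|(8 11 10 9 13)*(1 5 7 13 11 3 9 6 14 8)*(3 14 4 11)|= |(1 5 7 13)(3 9)(4 11 10 6)(8 14)|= 4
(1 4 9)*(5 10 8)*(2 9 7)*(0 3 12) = (0 3 12)(1 4 7 2 9)(5 10 8) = [3, 4, 9, 12, 7, 10, 6, 2, 5, 1, 8, 11, 0]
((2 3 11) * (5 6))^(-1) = (2 11 3)(5 6)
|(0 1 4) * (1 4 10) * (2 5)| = |(0 4)(1 10)(2 5)| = 2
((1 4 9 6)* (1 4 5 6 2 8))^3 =(1 4 8 6 2 5 9)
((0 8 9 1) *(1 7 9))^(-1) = ((0 8 1)(7 9))^(-1) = (0 1 8)(7 9)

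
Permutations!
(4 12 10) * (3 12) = (3 12 10 4) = [0, 1, 2, 12, 3, 5, 6, 7, 8, 9, 4, 11, 10]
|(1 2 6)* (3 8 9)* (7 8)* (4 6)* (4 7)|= |(1 2 7 8 9 3 4 6)|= 8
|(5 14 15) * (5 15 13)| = 3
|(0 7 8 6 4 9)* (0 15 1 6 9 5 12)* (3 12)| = |(0 7 8 9 15 1 6 4 5 3 12)| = 11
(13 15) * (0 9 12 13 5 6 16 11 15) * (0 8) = (0 9 12 13 8)(5 6 16 11 15) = [9, 1, 2, 3, 4, 6, 16, 7, 0, 12, 10, 15, 13, 8, 14, 5, 11]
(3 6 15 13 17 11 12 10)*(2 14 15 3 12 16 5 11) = (2 14 15 13 17)(3 6)(5 11 16)(10 12) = [0, 1, 14, 6, 4, 11, 3, 7, 8, 9, 12, 16, 10, 17, 15, 13, 5, 2]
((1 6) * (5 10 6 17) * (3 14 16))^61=(1 17 5 10 6)(3 14 16)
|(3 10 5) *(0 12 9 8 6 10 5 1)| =|(0 12 9 8 6 10 1)(3 5)| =14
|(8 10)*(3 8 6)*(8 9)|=5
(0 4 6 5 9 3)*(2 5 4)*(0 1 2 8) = (0 8)(1 2 5 9 3)(4 6) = [8, 2, 5, 1, 6, 9, 4, 7, 0, 3]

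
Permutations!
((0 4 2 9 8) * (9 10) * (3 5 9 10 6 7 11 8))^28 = ((0 4 2 6 7 11 8)(3 5 9))^28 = (11)(3 5 9)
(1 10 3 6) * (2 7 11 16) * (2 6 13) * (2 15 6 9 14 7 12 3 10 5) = (1 5 2 12 3 13 15 6)(7 11 16 9 14) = [0, 5, 12, 13, 4, 2, 1, 11, 8, 14, 10, 16, 3, 15, 7, 6, 9]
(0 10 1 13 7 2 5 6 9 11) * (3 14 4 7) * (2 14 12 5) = [10, 13, 2, 12, 7, 6, 9, 14, 8, 11, 1, 0, 5, 3, 4] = (0 10 1 13 3 12 5 6 9 11)(4 7 14)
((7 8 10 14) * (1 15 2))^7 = ((1 15 2)(7 8 10 14))^7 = (1 15 2)(7 14 10 8)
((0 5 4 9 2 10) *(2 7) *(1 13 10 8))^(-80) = (13) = ((0 5 4 9 7 2 8 1 13 10))^(-80)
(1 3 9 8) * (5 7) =(1 3 9 8)(5 7) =[0, 3, 2, 9, 4, 7, 6, 5, 1, 8]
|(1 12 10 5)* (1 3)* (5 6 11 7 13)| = 9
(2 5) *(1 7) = (1 7)(2 5) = [0, 7, 5, 3, 4, 2, 6, 1]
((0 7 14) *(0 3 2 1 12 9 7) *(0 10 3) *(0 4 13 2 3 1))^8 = ((0 10 1 12 9 7 14 4 13 2))^8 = (0 13 14 9 1)(2 4 7 12 10)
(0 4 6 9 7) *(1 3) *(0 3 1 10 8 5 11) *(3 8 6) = (0 4 3 10 6 9 7 8 5 11) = [4, 1, 2, 10, 3, 11, 9, 8, 5, 7, 6, 0]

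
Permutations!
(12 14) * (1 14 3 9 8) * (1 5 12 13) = [0, 14, 2, 9, 4, 12, 6, 7, 5, 8, 10, 11, 3, 1, 13] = (1 14 13)(3 9 8 5 12)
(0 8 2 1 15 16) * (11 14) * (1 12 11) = (0 8 2 12 11 14 1 15 16) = [8, 15, 12, 3, 4, 5, 6, 7, 2, 9, 10, 14, 11, 13, 1, 16, 0]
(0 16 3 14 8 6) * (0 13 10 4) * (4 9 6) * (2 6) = (0 16 3 14 8 4)(2 6 13 10 9) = [16, 1, 6, 14, 0, 5, 13, 7, 4, 2, 9, 11, 12, 10, 8, 15, 3]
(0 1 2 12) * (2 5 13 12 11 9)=[1, 5, 11, 3, 4, 13, 6, 7, 8, 2, 10, 9, 0, 12]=(0 1 5 13 12)(2 11 9)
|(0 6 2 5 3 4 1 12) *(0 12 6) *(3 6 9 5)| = |(12)(1 9 5 6 2 3 4)| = 7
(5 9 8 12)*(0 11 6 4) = (0 11 6 4)(5 9 8 12) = [11, 1, 2, 3, 0, 9, 4, 7, 12, 8, 10, 6, 5]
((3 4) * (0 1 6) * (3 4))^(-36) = (6)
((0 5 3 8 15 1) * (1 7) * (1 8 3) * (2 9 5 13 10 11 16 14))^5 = (0 14)(1 16)(2 13)(5 11)(7 15 8)(9 10)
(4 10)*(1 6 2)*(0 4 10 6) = (10)(0 4 6 2 1) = [4, 0, 1, 3, 6, 5, 2, 7, 8, 9, 10]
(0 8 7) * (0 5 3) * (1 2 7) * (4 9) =(0 8 1 2 7 5 3)(4 9) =[8, 2, 7, 0, 9, 3, 6, 5, 1, 4]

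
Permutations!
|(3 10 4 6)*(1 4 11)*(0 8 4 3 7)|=|(0 8 4 6 7)(1 3 10 11)|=20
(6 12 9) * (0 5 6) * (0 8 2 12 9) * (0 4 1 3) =(0 5 6 9 8 2 12 4 1 3) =[5, 3, 12, 0, 1, 6, 9, 7, 2, 8, 10, 11, 4]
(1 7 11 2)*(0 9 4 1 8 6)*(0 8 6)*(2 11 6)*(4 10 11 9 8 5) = (0 8)(1 7 6 5 4)(9 10 11) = [8, 7, 2, 3, 1, 4, 5, 6, 0, 10, 11, 9]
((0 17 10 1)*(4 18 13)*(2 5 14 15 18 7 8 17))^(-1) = ((0 2 5 14 15 18 13 4 7 8 17 10 1))^(-1) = (0 1 10 17 8 7 4 13 18 15 14 5 2)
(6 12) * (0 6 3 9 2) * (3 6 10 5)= (0 10 5 3 9 2)(6 12)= [10, 1, 0, 9, 4, 3, 12, 7, 8, 2, 5, 11, 6]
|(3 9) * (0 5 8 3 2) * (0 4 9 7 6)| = |(0 5 8 3 7 6)(2 4 9)| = 6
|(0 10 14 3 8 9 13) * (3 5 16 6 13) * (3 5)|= 10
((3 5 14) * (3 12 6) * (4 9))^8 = ((3 5 14 12 6)(4 9))^8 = (3 12 5 6 14)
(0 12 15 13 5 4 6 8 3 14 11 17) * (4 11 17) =[12, 1, 2, 14, 6, 11, 8, 7, 3, 9, 10, 4, 15, 5, 17, 13, 16, 0] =(0 12 15 13 5 11 4 6 8 3 14 17)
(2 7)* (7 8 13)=(2 8 13 7)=[0, 1, 8, 3, 4, 5, 6, 2, 13, 9, 10, 11, 12, 7]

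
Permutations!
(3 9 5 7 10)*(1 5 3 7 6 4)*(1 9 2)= (1 5 6 4 9 3 2)(7 10)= [0, 5, 1, 2, 9, 6, 4, 10, 8, 3, 7]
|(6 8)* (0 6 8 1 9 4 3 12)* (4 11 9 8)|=|(0 6 1 8 4 3 12)(9 11)|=14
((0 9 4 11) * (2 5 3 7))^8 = (11)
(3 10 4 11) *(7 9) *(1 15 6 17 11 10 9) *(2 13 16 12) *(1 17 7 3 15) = [0, 1, 13, 9, 10, 5, 7, 17, 8, 3, 4, 15, 2, 16, 14, 6, 12, 11] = (2 13 16 12)(3 9)(4 10)(6 7 17 11 15)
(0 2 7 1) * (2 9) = [9, 0, 7, 3, 4, 5, 6, 1, 8, 2] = (0 9 2 7 1)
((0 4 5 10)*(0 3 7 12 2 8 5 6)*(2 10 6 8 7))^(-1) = ((0 4 8 5 6)(2 7 12 10 3))^(-1) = (0 6 5 8 4)(2 3 10 12 7)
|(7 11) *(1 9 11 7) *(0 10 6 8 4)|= 15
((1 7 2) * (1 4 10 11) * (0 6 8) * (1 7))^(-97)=((0 6 8)(2 4 10 11 7))^(-97)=(0 8 6)(2 11 4 7 10)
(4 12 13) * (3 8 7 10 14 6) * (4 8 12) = (3 12 13 8 7 10 14 6) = [0, 1, 2, 12, 4, 5, 3, 10, 7, 9, 14, 11, 13, 8, 6]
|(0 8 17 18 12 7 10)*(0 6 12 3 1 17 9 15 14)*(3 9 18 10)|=|(0 8 18 9 15 14)(1 17 10 6 12 7 3)|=42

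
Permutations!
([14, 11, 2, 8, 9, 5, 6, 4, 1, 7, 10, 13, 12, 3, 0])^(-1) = (0 14)(1 8 3 13 11)(4 7 9)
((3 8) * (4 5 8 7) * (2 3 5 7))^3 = ((2 3)(4 7)(5 8))^3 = (2 3)(4 7)(5 8)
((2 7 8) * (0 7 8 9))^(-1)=((0 7 9)(2 8))^(-1)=(0 9 7)(2 8)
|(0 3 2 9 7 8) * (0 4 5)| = 8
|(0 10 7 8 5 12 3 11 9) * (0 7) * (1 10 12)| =|(0 12 3 11 9 7 8 5 1 10)| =10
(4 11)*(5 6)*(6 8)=[0, 1, 2, 3, 11, 8, 5, 7, 6, 9, 10, 4]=(4 11)(5 8 6)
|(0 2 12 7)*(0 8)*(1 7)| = 6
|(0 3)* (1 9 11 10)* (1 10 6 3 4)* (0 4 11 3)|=|(0 11 6)(1 9 3 4)|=12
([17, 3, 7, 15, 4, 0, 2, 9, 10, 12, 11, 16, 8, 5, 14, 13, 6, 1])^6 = [5, 17, 11, 1, 4, 13, 10, 16, 7, 6, 9, 12, 2, 15, 14, 3, 8, 0]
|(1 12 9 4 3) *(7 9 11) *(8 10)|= 14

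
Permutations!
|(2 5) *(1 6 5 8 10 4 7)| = 8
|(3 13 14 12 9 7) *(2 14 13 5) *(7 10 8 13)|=10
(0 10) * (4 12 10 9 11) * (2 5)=(0 9 11 4 12 10)(2 5)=[9, 1, 5, 3, 12, 2, 6, 7, 8, 11, 0, 4, 10]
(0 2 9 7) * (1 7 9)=(9)(0 2 1 7)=[2, 7, 1, 3, 4, 5, 6, 0, 8, 9]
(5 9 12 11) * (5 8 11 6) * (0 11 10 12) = (0 11 8 10 12 6 5 9) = [11, 1, 2, 3, 4, 9, 5, 7, 10, 0, 12, 8, 6]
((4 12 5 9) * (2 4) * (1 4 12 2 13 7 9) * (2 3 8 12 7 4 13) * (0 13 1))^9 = ((0 13 4 3 8 12 5)(2 7 9))^9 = (0 4 8 5 13 3 12)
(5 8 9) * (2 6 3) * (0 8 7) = [8, 1, 6, 2, 4, 7, 3, 0, 9, 5] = (0 8 9 5 7)(2 6 3)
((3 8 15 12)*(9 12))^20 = ((3 8 15 9 12))^20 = (15)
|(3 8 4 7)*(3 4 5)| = |(3 8 5)(4 7)| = 6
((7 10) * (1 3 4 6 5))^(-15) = (7 10)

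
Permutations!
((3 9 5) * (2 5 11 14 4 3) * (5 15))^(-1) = (2 5 15)(3 4 14 11 9)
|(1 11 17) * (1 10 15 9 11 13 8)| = 15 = |(1 13 8)(9 11 17 10 15)|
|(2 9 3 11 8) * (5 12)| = |(2 9 3 11 8)(5 12)| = 10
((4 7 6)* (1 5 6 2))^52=(1 7 6)(2 4 5)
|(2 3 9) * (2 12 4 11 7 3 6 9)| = |(2 6 9 12 4 11 7 3)| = 8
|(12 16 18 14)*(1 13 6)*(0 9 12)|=6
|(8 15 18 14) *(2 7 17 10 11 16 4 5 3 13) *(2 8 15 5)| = |(2 7 17 10 11 16 4)(3 13 8 5)(14 15 18)| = 84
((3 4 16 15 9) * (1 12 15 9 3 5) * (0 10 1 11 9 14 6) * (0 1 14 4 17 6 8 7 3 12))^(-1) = ((0 10 14 8 7 3 17 6 1)(4 16)(5 11 9)(12 15))^(-1) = (0 1 6 17 3 7 8 14 10)(4 16)(5 9 11)(12 15)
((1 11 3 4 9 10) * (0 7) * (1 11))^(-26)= (3 11 10 9 4)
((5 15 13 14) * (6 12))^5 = (5 15 13 14)(6 12)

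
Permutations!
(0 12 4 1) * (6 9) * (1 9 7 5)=(0 12 4 9 6 7 5 1)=[12, 0, 2, 3, 9, 1, 7, 5, 8, 6, 10, 11, 4]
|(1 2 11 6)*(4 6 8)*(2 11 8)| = |(1 11 2 8 4 6)| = 6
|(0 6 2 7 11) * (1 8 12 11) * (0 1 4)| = |(0 6 2 7 4)(1 8 12 11)| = 20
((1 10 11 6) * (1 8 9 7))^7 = (11)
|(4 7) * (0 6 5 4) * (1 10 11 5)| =|(0 6 1 10 11 5 4 7)| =8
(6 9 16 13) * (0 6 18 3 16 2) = (0 6 9 2)(3 16 13 18) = [6, 1, 0, 16, 4, 5, 9, 7, 8, 2, 10, 11, 12, 18, 14, 15, 13, 17, 3]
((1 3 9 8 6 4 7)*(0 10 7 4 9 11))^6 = ((0 10 7 1 3 11)(6 9 8))^6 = (11)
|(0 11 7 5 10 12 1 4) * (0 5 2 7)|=10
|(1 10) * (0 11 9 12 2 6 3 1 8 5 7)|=12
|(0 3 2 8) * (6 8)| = 5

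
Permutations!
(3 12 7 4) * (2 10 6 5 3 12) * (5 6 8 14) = [0, 1, 10, 2, 12, 3, 6, 4, 14, 9, 8, 11, 7, 13, 5] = (2 10 8 14 5 3)(4 12 7)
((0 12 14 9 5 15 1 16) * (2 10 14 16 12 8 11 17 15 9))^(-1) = (0 16 12 1 15 17 11 8)(2 14 10)(5 9) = ((0 8 11 17 15 1 12 16)(2 10 14)(5 9))^(-1)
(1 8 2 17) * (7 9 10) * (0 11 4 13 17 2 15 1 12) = [11, 8, 2, 3, 13, 5, 6, 9, 15, 10, 7, 4, 0, 17, 14, 1, 16, 12] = (0 11 4 13 17 12)(1 8 15)(7 9 10)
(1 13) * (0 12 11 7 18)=(0 12 11 7 18)(1 13)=[12, 13, 2, 3, 4, 5, 6, 18, 8, 9, 10, 7, 11, 1, 14, 15, 16, 17, 0]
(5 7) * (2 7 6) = (2 7 5 6) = [0, 1, 7, 3, 4, 6, 2, 5]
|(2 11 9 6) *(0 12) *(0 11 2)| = 5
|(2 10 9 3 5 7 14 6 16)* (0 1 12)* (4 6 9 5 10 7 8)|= 33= |(0 1 12)(2 7 14 9 3 10 5 8 4 6 16)|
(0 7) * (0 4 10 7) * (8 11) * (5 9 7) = (4 10 5 9 7)(8 11) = [0, 1, 2, 3, 10, 9, 6, 4, 11, 7, 5, 8]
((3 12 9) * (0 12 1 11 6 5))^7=(0 5 6 11 1 3 9 12)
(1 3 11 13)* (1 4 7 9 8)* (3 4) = (1 4 7 9 8)(3 11 13) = [0, 4, 2, 11, 7, 5, 6, 9, 1, 8, 10, 13, 12, 3]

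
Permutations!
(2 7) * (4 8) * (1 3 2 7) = (1 3 2)(4 8) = [0, 3, 1, 2, 8, 5, 6, 7, 4]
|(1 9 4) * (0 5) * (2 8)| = 6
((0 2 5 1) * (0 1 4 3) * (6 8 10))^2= (0 5 3 2 4)(6 10 8)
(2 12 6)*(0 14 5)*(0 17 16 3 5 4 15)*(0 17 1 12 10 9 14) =[0, 12, 10, 5, 15, 1, 2, 7, 8, 14, 9, 11, 6, 13, 4, 17, 3, 16] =(1 12 6 2 10 9 14 4 15 17 16 3 5)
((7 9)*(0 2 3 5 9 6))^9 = (0 3 9 6 2 5 7)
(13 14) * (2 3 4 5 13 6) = (2 3 4 5 13 14 6) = [0, 1, 3, 4, 5, 13, 2, 7, 8, 9, 10, 11, 12, 14, 6]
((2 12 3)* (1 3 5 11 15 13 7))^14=((1 3 2 12 5 11 15 13 7))^14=(1 11 3 15 2 13 12 7 5)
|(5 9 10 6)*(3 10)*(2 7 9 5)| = 6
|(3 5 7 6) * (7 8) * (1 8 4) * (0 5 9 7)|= |(0 5 4 1 8)(3 9 7 6)|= 20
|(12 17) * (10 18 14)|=6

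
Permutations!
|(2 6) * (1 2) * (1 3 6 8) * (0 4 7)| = 6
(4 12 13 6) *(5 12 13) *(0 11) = [11, 1, 2, 3, 13, 12, 4, 7, 8, 9, 10, 0, 5, 6] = (0 11)(4 13 6)(5 12)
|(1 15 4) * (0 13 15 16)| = 6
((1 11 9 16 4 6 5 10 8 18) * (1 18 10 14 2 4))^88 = (18)(2 5 4 14 6)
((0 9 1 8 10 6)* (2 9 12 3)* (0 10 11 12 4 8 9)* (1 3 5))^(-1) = ((0 4 8 11 12 5 1 9 3 2)(6 10))^(-1) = (0 2 3 9 1 5 12 11 8 4)(6 10)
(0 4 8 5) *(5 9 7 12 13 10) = (0 4 8 9 7 12 13 10 5) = [4, 1, 2, 3, 8, 0, 6, 12, 9, 7, 5, 11, 13, 10]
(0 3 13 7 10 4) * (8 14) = (0 3 13 7 10 4)(8 14) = [3, 1, 2, 13, 0, 5, 6, 10, 14, 9, 4, 11, 12, 7, 8]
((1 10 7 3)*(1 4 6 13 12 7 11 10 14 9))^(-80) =(1 14 9)(3 12 6)(4 7 13)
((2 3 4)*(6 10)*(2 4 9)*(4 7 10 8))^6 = ((2 3 9)(4 7 10 6 8))^6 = (4 7 10 6 8)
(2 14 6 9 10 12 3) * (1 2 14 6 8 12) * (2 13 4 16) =(1 13 4 16 2 6 9 10)(3 14 8 12) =[0, 13, 6, 14, 16, 5, 9, 7, 12, 10, 1, 11, 3, 4, 8, 15, 2]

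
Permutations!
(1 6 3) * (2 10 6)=[0, 2, 10, 1, 4, 5, 3, 7, 8, 9, 6]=(1 2 10 6 3)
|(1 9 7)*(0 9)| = |(0 9 7 1)| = 4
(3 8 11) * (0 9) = [9, 1, 2, 8, 4, 5, 6, 7, 11, 0, 10, 3] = (0 9)(3 8 11)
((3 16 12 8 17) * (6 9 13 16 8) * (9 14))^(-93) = ((3 8 17)(6 14 9 13 16 12))^(-93) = (17)(6 13)(9 12)(14 16)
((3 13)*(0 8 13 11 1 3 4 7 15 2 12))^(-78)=(0 13 7 2)(4 15 12 8)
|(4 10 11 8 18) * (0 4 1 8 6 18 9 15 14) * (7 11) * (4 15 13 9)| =|(0 15 14)(1 8 4 10 7 11 6 18)(9 13)| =24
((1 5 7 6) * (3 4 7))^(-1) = (1 6 7 4 3 5)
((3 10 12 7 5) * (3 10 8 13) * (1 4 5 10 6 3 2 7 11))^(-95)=(1 4 5 6 3 8 13 2 7 10 12 11)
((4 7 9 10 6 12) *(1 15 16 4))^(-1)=(1 12 6 10 9 7 4 16 15)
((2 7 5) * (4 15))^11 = (2 5 7)(4 15)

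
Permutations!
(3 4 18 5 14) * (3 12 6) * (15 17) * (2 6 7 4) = (2 6 3)(4 18 5 14 12 7)(15 17) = [0, 1, 6, 2, 18, 14, 3, 4, 8, 9, 10, 11, 7, 13, 12, 17, 16, 15, 5]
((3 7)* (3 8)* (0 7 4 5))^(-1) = (0 5 4 3 8 7)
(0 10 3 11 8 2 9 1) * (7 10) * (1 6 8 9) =[7, 0, 1, 11, 4, 5, 8, 10, 2, 6, 3, 9] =(0 7 10 3 11 9 6 8 2 1)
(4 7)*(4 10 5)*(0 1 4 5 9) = (0 1 4 7 10 9) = [1, 4, 2, 3, 7, 5, 6, 10, 8, 0, 9]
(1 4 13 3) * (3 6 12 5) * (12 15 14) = (1 4 13 6 15 14 12 5 3) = [0, 4, 2, 1, 13, 3, 15, 7, 8, 9, 10, 11, 5, 6, 12, 14]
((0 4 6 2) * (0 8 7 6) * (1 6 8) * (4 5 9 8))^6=(9)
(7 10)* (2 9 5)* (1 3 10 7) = (1 3 10)(2 9 5) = [0, 3, 9, 10, 4, 2, 6, 7, 8, 5, 1]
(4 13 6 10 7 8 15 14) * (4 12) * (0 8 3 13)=[8, 1, 2, 13, 0, 5, 10, 3, 15, 9, 7, 11, 4, 6, 12, 14]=(0 8 15 14 12 4)(3 13 6 10 7)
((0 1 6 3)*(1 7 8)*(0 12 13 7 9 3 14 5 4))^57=(0 14 8 12)(1 13 9 5)(3 4 6 7)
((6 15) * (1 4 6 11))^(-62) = (1 15 4 11 6)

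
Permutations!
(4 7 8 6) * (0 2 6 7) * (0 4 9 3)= (0 2 6 9 3)(7 8)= [2, 1, 6, 0, 4, 5, 9, 8, 7, 3]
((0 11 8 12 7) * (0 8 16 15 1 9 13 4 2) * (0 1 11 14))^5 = (0 14)(7 12 8)(11 15 16)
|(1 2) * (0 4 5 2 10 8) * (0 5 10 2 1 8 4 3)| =4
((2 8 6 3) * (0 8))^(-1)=(0 2 3 6 8)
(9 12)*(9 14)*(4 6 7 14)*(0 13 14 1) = (0 13 14 9 12 4 6 7 1) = [13, 0, 2, 3, 6, 5, 7, 1, 8, 12, 10, 11, 4, 14, 9]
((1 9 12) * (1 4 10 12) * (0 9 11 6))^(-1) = (0 6 11 1 9)(4 12 10)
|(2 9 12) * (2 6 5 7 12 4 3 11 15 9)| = 20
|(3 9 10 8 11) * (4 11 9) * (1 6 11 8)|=|(1 6 11 3 4 8 9 10)|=8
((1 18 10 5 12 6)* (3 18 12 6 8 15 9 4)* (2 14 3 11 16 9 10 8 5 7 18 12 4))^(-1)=((1 4 11 16 9 2 14 3 12 5 6)(7 18 8 15 10))^(-1)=(1 6 5 12 3 14 2 9 16 11 4)(7 10 15 8 18)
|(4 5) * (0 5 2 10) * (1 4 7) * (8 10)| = |(0 5 7 1 4 2 8 10)| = 8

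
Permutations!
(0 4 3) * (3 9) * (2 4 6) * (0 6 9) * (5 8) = (0 9 3 6 2 4)(5 8) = [9, 1, 4, 6, 0, 8, 2, 7, 5, 3]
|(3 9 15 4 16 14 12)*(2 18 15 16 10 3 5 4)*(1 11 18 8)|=24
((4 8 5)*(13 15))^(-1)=(4 5 8)(13 15)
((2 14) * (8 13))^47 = (2 14)(8 13)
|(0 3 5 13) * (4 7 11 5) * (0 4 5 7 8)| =6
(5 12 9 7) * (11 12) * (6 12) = (5 11 6 12 9 7) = [0, 1, 2, 3, 4, 11, 12, 5, 8, 7, 10, 6, 9]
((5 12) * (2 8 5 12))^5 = (12)(2 5 8) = ((12)(2 8 5))^5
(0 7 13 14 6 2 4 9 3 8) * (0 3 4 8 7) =(2 8 3 7 13 14 6)(4 9) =[0, 1, 8, 7, 9, 5, 2, 13, 3, 4, 10, 11, 12, 14, 6]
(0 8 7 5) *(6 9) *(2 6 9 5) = (9)(0 8 7 2 6 5) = [8, 1, 6, 3, 4, 0, 5, 2, 7, 9]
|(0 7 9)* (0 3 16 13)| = |(0 7 9 3 16 13)| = 6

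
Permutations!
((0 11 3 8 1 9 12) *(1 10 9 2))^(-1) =((0 11 3 8 10 9 12)(1 2))^(-1) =(0 12 9 10 8 3 11)(1 2)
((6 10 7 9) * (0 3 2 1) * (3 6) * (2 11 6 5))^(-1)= (0 1 2 5)(3 9 7 10 6 11)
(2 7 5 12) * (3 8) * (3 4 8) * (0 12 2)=[12, 1, 7, 3, 8, 2, 6, 5, 4, 9, 10, 11, 0]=(0 12)(2 7 5)(4 8)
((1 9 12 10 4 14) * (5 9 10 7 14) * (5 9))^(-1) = ((1 10 4 9 12 7 14))^(-1) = (1 14 7 12 9 4 10)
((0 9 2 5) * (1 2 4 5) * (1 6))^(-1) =((0 9 4 5)(1 2 6))^(-1) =(0 5 4 9)(1 6 2)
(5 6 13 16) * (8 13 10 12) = (5 6 10 12 8 13 16) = [0, 1, 2, 3, 4, 6, 10, 7, 13, 9, 12, 11, 8, 16, 14, 15, 5]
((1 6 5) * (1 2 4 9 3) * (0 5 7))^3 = (0 4 1)(2 3 7)(5 9 6)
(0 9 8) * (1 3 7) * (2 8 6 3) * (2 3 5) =[9, 3, 8, 7, 4, 2, 5, 1, 0, 6] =(0 9 6 5 2 8)(1 3 7)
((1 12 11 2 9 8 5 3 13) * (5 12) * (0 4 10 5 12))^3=(0 5 1 2)(3 12 9 4)(8 10 13 11)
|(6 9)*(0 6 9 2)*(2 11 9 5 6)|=4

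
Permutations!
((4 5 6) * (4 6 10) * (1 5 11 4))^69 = ((1 5 10)(4 11))^69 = (4 11)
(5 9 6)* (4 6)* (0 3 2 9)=(0 3 2 9 4 6 5)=[3, 1, 9, 2, 6, 0, 5, 7, 8, 4]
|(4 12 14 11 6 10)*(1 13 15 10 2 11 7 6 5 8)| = |(1 13 15 10 4 12 14 7 6 2 11 5 8)| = 13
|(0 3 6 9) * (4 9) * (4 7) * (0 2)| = 7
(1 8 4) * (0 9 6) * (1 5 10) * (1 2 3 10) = (0 9 6)(1 8 4 5)(2 3 10) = [9, 8, 3, 10, 5, 1, 0, 7, 4, 6, 2]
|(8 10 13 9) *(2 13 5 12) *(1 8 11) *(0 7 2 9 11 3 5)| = |(0 7 2 13 11 1 8 10)(3 5 12 9)| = 8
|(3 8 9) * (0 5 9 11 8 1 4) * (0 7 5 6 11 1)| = 10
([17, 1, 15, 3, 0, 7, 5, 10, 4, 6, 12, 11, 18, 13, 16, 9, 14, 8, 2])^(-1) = [4, 1, 18, 3, 8, 6, 9, 5, 17, 15, 7, 11, 10, 13, 16, 2, 14, 0, 12]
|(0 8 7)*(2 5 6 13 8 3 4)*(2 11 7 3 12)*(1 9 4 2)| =|(0 12 1 9 4 11 7)(2 5 6 13 8 3)| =42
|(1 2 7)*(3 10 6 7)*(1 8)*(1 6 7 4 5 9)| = |(1 2 3 10 7 8 6 4 5 9)| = 10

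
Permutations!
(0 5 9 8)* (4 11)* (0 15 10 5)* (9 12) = (4 11)(5 12 9 8 15 10) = [0, 1, 2, 3, 11, 12, 6, 7, 15, 8, 5, 4, 9, 13, 14, 10]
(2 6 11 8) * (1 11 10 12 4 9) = (1 11 8 2 6 10 12 4 9) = [0, 11, 6, 3, 9, 5, 10, 7, 2, 1, 12, 8, 4]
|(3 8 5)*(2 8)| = |(2 8 5 3)| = 4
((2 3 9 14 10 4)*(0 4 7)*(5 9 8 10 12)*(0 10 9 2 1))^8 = (0 1 4)(2 3 8 9 14 12 5) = ((0 4 1)(2 3 8 9 14 12 5)(7 10))^8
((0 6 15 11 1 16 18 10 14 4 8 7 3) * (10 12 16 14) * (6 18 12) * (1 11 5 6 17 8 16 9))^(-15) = (0 8)(1 16)(3 17)(4 9)(7 18)(12 14)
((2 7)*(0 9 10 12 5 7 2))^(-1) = ((0 9 10 12 5 7))^(-1) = (0 7 5 12 10 9)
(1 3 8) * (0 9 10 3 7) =(0 9 10 3 8 1 7) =[9, 7, 2, 8, 4, 5, 6, 0, 1, 10, 3]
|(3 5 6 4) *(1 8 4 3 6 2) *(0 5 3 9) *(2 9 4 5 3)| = |(0 3 2 1 8 5 9)(4 6)| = 14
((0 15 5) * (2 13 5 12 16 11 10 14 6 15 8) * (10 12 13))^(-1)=(0 5 13 15 6 14 10 2 8)(11 16 12)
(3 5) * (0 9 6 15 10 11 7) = (0 9 6 15 10 11 7)(3 5) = [9, 1, 2, 5, 4, 3, 15, 0, 8, 6, 11, 7, 12, 13, 14, 10]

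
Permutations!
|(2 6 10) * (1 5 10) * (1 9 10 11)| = 12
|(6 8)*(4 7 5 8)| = 5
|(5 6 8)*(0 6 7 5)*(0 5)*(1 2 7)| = 7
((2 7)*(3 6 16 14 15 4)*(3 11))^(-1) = (2 7)(3 11 4 15 14 16 6)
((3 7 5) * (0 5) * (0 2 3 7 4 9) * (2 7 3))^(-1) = (0 9 4 3 5)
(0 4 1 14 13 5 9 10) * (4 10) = [10, 14, 2, 3, 1, 9, 6, 7, 8, 4, 0, 11, 12, 5, 13] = (0 10)(1 14 13 5 9 4)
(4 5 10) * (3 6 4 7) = (3 6 4 5 10 7) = [0, 1, 2, 6, 5, 10, 4, 3, 8, 9, 7]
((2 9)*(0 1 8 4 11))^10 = ((0 1 8 4 11)(2 9))^10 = (11)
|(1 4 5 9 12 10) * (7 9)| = |(1 4 5 7 9 12 10)| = 7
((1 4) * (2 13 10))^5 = (1 4)(2 10 13)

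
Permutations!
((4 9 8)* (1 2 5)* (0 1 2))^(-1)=(0 1)(2 5)(4 8 9)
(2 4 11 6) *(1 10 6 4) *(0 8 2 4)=(0 8 2 1 10 6 4 11)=[8, 10, 1, 3, 11, 5, 4, 7, 2, 9, 6, 0]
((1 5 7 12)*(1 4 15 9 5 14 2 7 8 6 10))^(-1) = ((1 14 2 7 12 4 15 9 5 8 6 10))^(-1) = (1 10 6 8 5 9 15 4 12 7 2 14)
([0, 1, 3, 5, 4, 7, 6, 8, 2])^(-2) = [0, 1, 7, 8, 4, 2, 6, 3, 5]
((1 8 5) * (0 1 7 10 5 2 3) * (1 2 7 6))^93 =((0 2 3)(1 8 7 10 5 6))^93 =(1 10)(5 8)(6 7)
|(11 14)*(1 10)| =|(1 10)(11 14)| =2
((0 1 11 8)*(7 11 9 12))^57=((0 1 9 12 7 11 8))^57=(0 1 9 12 7 11 8)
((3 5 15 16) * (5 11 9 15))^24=(3 16 15 9 11)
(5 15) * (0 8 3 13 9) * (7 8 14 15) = (0 14 15 5 7 8 3 13 9) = [14, 1, 2, 13, 4, 7, 6, 8, 3, 0, 10, 11, 12, 9, 15, 5]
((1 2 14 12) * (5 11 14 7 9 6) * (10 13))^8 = (1 12 14 11 5 6 9 7 2)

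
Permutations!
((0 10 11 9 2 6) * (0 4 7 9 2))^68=((0 10 11 2 6 4 7 9))^68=(0 6)(2 9)(4 10)(7 11)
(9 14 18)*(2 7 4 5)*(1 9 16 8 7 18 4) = [0, 9, 18, 3, 5, 2, 6, 1, 7, 14, 10, 11, 12, 13, 4, 15, 8, 17, 16] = (1 9 14 4 5 2 18 16 8 7)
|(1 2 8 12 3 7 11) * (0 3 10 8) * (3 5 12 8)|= 9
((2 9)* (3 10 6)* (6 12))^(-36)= (12)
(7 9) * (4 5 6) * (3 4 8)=[0, 1, 2, 4, 5, 6, 8, 9, 3, 7]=(3 4 5 6 8)(7 9)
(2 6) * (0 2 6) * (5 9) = (0 2)(5 9) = [2, 1, 0, 3, 4, 9, 6, 7, 8, 5]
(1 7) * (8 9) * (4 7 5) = (1 5 4 7)(8 9) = [0, 5, 2, 3, 7, 4, 6, 1, 9, 8]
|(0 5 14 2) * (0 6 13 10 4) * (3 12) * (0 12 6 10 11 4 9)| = |(0 5 14 2 10 9)(3 6 13 11 4 12)| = 6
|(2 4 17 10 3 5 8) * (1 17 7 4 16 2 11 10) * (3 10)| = 4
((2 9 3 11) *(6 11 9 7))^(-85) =(2 11 6 7)(3 9)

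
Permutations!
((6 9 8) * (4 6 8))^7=(4 6 9)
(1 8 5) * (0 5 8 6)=(8)(0 5 1 6)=[5, 6, 2, 3, 4, 1, 0, 7, 8]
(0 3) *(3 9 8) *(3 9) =[3, 1, 2, 0, 4, 5, 6, 7, 9, 8] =(0 3)(8 9)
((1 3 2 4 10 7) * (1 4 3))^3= (10)(2 3)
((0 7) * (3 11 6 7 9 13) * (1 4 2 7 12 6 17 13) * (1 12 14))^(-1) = (0 7 2 4 1 14 6 12 9)(3 13 17 11)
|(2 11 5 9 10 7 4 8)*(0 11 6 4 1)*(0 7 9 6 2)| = 6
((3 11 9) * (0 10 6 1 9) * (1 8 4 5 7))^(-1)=(0 11 3 9 1 7 5 4 8 6 10)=((0 10 6 8 4 5 7 1 9 3 11))^(-1)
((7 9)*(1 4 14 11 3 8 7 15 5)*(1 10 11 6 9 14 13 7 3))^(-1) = (1 11 10 5 15 9 6 14 7 13 4)(3 8)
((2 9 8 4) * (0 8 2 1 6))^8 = (9)(0 1 8 6 4)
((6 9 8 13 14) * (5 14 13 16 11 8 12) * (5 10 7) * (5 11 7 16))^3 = ((5 14 6 9 12 10 16 7 11 8))^3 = (5 9 16 8 6 10 11 14 12 7)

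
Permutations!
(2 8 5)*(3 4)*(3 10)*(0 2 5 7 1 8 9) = (0 2 9)(1 8 7)(3 4 10) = [2, 8, 9, 4, 10, 5, 6, 1, 7, 0, 3]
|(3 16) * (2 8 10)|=|(2 8 10)(3 16)|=6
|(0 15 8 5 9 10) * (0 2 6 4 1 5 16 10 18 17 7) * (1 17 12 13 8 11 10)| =|(0 15 11 10 2 6 4 17 7)(1 5 9 18 12 13 8 16)| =72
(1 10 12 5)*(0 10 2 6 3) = (0 10 12 5 1 2 6 3) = [10, 2, 6, 0, 4, 1, 3, 7, 8, 9, 12, 11, 5]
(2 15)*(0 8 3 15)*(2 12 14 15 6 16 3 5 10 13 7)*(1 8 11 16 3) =(0 11 16 1 8 5 10 13 7 2)(3 6)(12 14 15) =[11, 8, 0, 6, 4, 10, 3, 2, 5, 9, 13, 16, 14, 7, 15, 12, 1]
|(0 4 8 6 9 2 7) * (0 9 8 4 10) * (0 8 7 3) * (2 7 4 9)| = |(0 10 8 6 4 9 7 2 3)| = 9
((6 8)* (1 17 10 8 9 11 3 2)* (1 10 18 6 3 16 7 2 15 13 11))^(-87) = (1 6 17 9 18)(2 3 11)(7 8 13)(10 15 16)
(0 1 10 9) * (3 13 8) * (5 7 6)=(0 1 10 9)(3 13 8)(5 7 6)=[1, 10, 2, 13, 4, 7, 5, 6, 3, 0, 9, 11, 12, 8]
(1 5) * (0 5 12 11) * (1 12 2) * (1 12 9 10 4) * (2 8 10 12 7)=[5, 8, 7, 3, 1, 9, 6, 2, 10, 12, 4, 0, 11]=(0 5 9 12 11)(1 8 10 4)(2 7)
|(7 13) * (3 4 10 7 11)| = 6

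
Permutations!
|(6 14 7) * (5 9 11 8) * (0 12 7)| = 20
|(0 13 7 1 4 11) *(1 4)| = 5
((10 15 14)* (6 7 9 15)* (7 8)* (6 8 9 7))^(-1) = (6 8 10 14 15 9)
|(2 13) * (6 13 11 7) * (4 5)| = 10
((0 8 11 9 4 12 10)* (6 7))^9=(0 11 4 10 8 9 12)(6 7)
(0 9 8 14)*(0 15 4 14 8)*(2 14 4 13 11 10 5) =(0 9)(2 14 15 13 11 10 5) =[9, 1, 14, 3, 4, 2, 6, 7, 8, 0, 5, 10, 12, 11, 15, 13]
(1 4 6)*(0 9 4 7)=(0 9 4 6 1 7)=[9, 7, 2, 3, 6, 5, 1, 0, 8, 4]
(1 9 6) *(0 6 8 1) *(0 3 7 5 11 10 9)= (0 6 3 7 5 11 10 9 8 1)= [6, 0, 2, 7, 4, 11, 3, 5, 1, 8, 9, 10]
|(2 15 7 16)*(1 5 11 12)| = |(1 5 11 12)(2 15 7 16)| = 4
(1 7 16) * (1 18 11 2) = (1 7 16 18 11 2) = [0, 7, 1, 3, 4, 5, 6, 16, 8, 9, 10, 2, 12, 13, 14, 15, 18, 17, 11]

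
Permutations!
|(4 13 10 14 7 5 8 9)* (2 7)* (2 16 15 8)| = 24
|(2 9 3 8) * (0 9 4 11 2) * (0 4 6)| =|(0 9 3 8 4 11 2 6)| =8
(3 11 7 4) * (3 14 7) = (3 11)(4 14 7) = [0, 1, 2, 11, 14, 5, 6, 4, 8, 9, 10, 3, 12, 13, 7]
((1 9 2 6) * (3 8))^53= ((1 9 2 6)(3 8))^53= (1 9 2 6)(3 8)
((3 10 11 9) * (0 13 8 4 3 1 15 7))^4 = (0 3 1 13 10 15 8 11 7 4 9)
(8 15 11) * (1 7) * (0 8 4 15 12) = [8, 7, 2, 3, 15, 5, 6, 1, 12, 9, 10, 4, 0, 13, 14, 11] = (0 8 12)(1 7)(4 15 11)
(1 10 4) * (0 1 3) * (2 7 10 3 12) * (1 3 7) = (0 3)(1 7 10 4 12 2) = [3, 7, 1, 0, 12, 5, 6, 10, 8, 9, 4, 11, 2]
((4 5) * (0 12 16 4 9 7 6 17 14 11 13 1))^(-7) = ((0 12 16 4 5 9 7 6 17 14 11 13 1))^(-7) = (0 7 1 9 13 5 11 4 14 16 17 12 6)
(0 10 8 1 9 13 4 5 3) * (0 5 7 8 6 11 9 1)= [10, 1, 2, 5, 7, 3, 11, 8, 0, 13, 6, 9, 12, 4]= (0 10 6 11 9 13 4 7 8)(3 5)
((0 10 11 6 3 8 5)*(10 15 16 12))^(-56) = ((0 15 16 12 10 11 6 3 8 5))^(-56) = (0 10 8 16 6)(3 15 11 5 12)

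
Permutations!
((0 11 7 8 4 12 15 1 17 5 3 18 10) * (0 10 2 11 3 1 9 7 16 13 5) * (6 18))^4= ((0 3 6 18 2 11 16 13 5 1 17)(4 12 15 9 7 8))^4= (0 2 5 3 11 1 6 16 17 18 13)(4 7 15)(8 9 12)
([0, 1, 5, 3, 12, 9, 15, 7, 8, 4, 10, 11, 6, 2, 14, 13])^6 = (2 15 12 9)(4 5 13 6)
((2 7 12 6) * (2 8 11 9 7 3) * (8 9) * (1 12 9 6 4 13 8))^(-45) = (1 13)(2 3)(4 11)(7 9)(8 12)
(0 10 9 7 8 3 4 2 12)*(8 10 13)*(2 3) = (0 13 8 2 12)(3 4)(7 10 9) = [13, 1, 12, 4, 3, 5, 6, 10, 2, 7, 9, 11, 0, 8]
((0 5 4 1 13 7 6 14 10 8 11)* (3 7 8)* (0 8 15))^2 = (0 4 13)(1 15 5)(3 6 10 7 14)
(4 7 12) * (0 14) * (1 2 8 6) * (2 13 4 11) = (0 14)(1 13 4 7 12 11 2 8 6) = [14, 13, 8, 3, 7, 5, 1, 12, 6, 9, 10, 2, 11, 4, 0]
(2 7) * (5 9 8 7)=(2 5 9 8 7)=[0, 1, 5, 3, 4, 9, 6, 2, 7, 8]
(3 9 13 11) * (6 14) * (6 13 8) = (3 9 8 6 14 13 11) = [0, 1, 2, 9, 4, 5, 14, 7, 6, 8, 10, 3, 12, 11, 13]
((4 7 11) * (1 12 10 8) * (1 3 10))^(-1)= (1 12)(3 8 10)(4 11 7)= ((1 12)(3 10 8)(4 7 11))^(-1)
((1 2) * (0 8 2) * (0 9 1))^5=(0 2 8)(1 9)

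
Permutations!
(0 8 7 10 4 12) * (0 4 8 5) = [5, 1, 2, 3, 12, 0, 6, 10, 7, 9, 8, 11, 4] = (0 5)(4 12)(7 10 8)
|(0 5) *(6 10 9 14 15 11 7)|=14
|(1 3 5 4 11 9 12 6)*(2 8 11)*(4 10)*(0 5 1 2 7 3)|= 42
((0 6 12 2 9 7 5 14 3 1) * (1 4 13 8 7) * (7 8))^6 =(14) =((0 6 12 2 9 1)(3 4 13 7 5 14))^6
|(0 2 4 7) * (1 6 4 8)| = |(0 2 8 1 6 4 7)| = 7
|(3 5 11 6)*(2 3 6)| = 4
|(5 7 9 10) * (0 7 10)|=6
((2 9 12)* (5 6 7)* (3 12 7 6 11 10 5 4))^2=(2 7 3)(4 12 9)(5 10 11)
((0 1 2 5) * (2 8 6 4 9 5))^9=(0 8 4 5 1 6 9)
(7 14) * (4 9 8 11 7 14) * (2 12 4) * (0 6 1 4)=(14)(0 6 1 4 9 8 11 7 2 12)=[6, 4, 12, 3, 9, 5, 1, 2, 11, 8, 10, 7, 0, 13, 14]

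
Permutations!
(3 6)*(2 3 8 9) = (2 3 6 8 9) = [0, 1, 3, 6, 4, 5, 8, 7, 9, 2]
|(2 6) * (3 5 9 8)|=|(2 6)(3 5 9 8)|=4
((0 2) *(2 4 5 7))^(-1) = ((0 4 5 7 2))^(-1) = (0 2 7 5 4)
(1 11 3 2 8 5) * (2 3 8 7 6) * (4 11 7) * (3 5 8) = (1 7 6 2 4 11 3 5) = [0, 7, 4, 5, 11, 1, 2, 6, 8, 9, 10, 3]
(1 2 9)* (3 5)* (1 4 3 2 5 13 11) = (1 5 2 9 4 3 13 11) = [0, 5, 9, 13, 3, 2, 6, 7, 8, 4, 10, 1, 12, 11]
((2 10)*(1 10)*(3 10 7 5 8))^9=(1 5 3 2 7 8 10)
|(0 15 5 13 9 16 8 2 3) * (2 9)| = 6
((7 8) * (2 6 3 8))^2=(2 3 7 6 8)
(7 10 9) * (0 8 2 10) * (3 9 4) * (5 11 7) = (0 8 2 10 4 3 9 5 11 7) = [8, 1, 10, 9, 3, 11, 6, 0, 2, 5, 4, 7]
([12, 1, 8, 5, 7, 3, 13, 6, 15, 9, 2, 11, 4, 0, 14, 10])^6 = [0, 1, 15, 3, 4, 5, 6, 7, 10, 9, 8, 11, 12, 13, 14, 2]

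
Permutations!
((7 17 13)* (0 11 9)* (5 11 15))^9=((0 15 5 11 9)(7 17 13))^9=(17)(0 9 11 5 15)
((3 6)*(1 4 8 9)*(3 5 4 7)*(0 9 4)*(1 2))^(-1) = ((0 9 2 1 7 3 6 5)(4 8))^(-1) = (0 5 6 3 7 1 2 9)(4 8)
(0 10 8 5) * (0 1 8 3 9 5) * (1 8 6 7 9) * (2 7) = (0 10 3 1 6 2 7 9 5 8) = [10, 6, 7, 1, 4, 8, 2, 9, 0, 5, 3]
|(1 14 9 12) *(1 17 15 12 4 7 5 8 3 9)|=|(1 14)(3 9 4 7 5 8)(12 17 15)|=6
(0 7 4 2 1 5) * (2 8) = [7, 5, 1, 3, 8, 0, 6, 4, 2] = (0 7 4 8 2 1 5)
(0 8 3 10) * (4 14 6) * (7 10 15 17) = (0 8 3 15 17 7 10)(4 14 6) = [8, 1, 2, 15, 14, 5, 4, 10, 3, 9, 0, 11, 12, 13, 6, 17, 16, 7]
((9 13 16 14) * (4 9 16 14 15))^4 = ((4 9 13 14 16 15))^4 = (4 16 13)(9 15 14)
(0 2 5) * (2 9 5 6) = (0 9 5)(2 6) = [9, 1, 6, 3, 4, 0, 2, 7, 8, 5]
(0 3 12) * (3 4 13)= (0 4 13 3 12)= [4, 1, 2, 12, 13, 5, 6, 7, 8, 9, 10, 11, 0, 3]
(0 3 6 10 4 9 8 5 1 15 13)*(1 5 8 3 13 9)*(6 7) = (0 13)(1 15 9 3 7 6 10 4) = [13, 15, 2, 7, 1, 5, 10, 6, 8, 3, 4, 11, 12, 0, 14, 9]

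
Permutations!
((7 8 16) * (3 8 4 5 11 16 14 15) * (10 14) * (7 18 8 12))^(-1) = (3 15 14 10 8 18 16 11 5 4 7 12)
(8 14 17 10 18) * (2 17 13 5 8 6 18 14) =(2 17 10 14 13 5 8)(6 18) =[0, 1, 17, 3, 4, 8, 18, 7, 2, 9, 14, 11, 12, 5, 13, 15, 16, 10, 6]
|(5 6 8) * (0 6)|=|(0 6 8 5)|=4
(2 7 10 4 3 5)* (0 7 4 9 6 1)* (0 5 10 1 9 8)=(0 7 1 5 2 4 3 10 8)(6 9)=[7, 5, 4, 10, 3, 2, 9, 1, 0, 6, 8]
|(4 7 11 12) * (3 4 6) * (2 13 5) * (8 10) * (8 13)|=30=|(2 8 10 13 5)(3 4 7 11 12 6)|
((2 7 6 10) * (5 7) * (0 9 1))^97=((0 9 1)(2 5 7 6 10))^97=(0 9 1)(2 7 10 5 6)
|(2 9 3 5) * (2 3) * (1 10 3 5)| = |(1 10 3)(2 9)| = 6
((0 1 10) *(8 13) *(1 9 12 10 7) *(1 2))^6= ((0 9 12 10)(1 7 2)(8 13))^6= (13)(0 12)(9 10)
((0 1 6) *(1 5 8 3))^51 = ((0 5 8 3 1 6))^51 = (0 3)(1 5)(6 8)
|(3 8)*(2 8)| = 3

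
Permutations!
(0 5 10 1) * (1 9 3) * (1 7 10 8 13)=(0 5 8 13 1)(3 7 10 9)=[5, 0, 2, 7, 4, 8, 6, 10, 13, 3, 9, 11, 12, 1]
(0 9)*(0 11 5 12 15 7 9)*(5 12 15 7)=(5 15)(7 9 11 12)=[0, 1, 2, 3, 4, 15, 6, 9, 8, 11, 10, 12, 7, 13, 14, 5]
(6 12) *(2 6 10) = [0, 1, 6, 3, 4, 5, 12, 7, 8, 9, 2, 11, 10] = (2 6 12 10)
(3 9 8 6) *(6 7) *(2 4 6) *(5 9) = (2 4 6 3 5 9 8 7) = [0, 1, 4, 5, 6, 9, 3, 2, 7, 8]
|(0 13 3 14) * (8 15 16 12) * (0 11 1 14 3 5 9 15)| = 24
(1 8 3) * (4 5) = (1 8 3)(4 5) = [0, 8, 2, 1, 5, 4, 6, 7, 3]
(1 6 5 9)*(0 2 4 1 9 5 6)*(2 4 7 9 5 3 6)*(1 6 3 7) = (0 4 6 2 1)(5 7 9) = [4, 0, 1, 3, 6, 7, 2, 9, 8, 5]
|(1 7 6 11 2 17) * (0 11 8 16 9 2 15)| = 24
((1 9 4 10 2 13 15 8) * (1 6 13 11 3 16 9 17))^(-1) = (1 17)(2 10 4 9 16 3 11)(6 8 15 13)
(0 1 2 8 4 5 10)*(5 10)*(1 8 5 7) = (0 8 4 10)(1 2 5 7) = [8, 2, 5, 3, 10, 7, 6, 1, 4, 9, 0]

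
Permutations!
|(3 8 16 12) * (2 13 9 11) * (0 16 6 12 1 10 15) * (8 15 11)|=13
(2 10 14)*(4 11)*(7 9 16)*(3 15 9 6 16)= (2 10 14)(3 15 9)(4 11)(6 16 7)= [0, 1, 10, 15, 11, 5, 16, 6, 8, 3, 14, 4, 12, 13, 2, 9, 7]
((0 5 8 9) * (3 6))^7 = (0 9 8 5)(3 6)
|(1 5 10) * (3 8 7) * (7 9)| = 12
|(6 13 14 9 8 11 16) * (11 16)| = |(6 13 14 9 8 16)| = 6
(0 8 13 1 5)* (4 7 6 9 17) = (0 8 13 1 5)(4 7 6 9 17) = [8, 5, 2, 3, 7, 0, 9, 6, 13, 17, 10, 11, 12, 1, 14, 15, 16, 4]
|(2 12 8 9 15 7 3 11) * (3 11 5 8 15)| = |(2 12 15 7 11)(3 5 8 9)| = 20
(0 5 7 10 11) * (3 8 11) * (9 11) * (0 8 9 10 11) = (0 5 7 11 8 10 3 9) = [5, 1, 2, 9, 4, 7, 6, 11, 10, 0, 3, 8]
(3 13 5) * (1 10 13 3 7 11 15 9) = (1 10 13 5 7 11 15 9) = [0, 10, 2, 3, 4, 7, 6, 11, 8, 1, 13, 15, 12, 5, 14, 9]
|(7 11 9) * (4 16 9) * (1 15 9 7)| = |(1 15 9)(4 16 7 11)| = 12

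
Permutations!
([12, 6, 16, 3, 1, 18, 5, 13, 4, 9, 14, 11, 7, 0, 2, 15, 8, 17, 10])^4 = (1 10 8 5 2)(4 18 16 6 14)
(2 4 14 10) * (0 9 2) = [9, 1, 4, 3, 14, 5, 6, 7, 8, 2, 0, 11, 12, 13, 10] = (0 9 2 4 14 10)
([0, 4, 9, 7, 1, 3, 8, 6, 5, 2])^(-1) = (1 4)(2 9)(3 5 8 6 7)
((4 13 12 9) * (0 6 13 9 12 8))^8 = ((0 6 13 8)(4 9))^8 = (13)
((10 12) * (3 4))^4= (12)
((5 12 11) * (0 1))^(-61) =(0 1)(5 11 12)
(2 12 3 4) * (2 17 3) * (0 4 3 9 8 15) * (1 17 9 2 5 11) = (0 4 9 8 15)(1 17 2 12 5 11) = [4, 17, 12, 3, 9, 11, 6, 7, 15, 8, 10, 1, 5, 13, 14, 0, 16, 2]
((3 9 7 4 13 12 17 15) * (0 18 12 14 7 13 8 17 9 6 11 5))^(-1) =((0 18 12 9 13 14 7 4 8 17 15 3 6 11 5))^(-1) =(0 5 11 6 3 15 17 8 4 7 14 13 9 12 18)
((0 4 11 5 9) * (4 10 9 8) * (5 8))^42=((0 10 9)(4 11 8))^42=(11)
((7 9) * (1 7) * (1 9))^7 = ((9)(1 7))^7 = (9)(1 7)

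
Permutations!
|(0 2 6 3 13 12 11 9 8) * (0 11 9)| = 9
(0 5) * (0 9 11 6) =[5, 1, 2, 3, 4, 9, 0, 7, 8, 11, 10, 6] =(0 5 9 11 6)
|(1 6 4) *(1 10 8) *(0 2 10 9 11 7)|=|(0 2 10 8 1 6 4 9 11 7)|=10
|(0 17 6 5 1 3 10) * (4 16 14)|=21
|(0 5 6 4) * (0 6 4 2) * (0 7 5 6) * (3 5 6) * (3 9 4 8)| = 3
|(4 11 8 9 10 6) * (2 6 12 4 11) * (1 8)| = |(1 8 9 10 12 4 2 6 11)| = 9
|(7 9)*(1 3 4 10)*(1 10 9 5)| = |(10)(1 3 4 9 7 5)| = 6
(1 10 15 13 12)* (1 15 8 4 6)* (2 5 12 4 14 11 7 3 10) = (1 2 5 12 15 13 4 6)(3 10 8 14 11 7) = [0, 2, 5, 10, 6, 12, 1, 3, 14, 9, 8, 7, 15, 4, 11, 13]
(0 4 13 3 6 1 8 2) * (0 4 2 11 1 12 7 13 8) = [2, 0, 4, 6, 8, 5, 12, 13, 11, 9, 10, 1, 7, 3] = (0 2 4 8 11 1)(3 6 12 7 13)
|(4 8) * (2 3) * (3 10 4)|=5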